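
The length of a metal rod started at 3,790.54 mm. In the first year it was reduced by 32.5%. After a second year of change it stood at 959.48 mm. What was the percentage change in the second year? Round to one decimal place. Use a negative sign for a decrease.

After the first year: 3,790.54 × 0.675 = 2558.6145.
Second-year multiplier: 959.48 ÷ 2558.6145 ≈ 0.375.
That is a change of -62.5%.

-62.5%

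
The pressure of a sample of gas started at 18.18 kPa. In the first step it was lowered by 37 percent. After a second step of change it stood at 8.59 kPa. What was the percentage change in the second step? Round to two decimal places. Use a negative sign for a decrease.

After the first step: 18.18 × 0.63 = 11.4534.
Second-step multiplier: 8.59 ÷ 11.4534 ≈ 0.749996.
That is a change of -25.00%.

-25.00%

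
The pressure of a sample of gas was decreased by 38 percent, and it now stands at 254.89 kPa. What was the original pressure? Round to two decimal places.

The overall multiplier applied was 0.62.
So the original pressure was 254.89 ÷ 0.62 ≈ 411.11 kPa.

411.11 kPa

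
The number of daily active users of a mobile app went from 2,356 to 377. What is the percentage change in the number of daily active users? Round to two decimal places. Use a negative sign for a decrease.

-84.00%

Change: 377 − 2,356 = -1,979.
Relative to the original: -1,979 ÷ 2,356 ≈ -84.00%.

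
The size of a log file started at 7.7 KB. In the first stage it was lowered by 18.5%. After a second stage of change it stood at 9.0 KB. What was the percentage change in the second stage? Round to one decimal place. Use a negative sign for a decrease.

After the first stage: 7.7 × 0.815 = 6.2755.
Second-stage multiplier: 9.0 ÷ 6.2755 ≈ 1.43415.
That is a change of 43.4%.

43.4%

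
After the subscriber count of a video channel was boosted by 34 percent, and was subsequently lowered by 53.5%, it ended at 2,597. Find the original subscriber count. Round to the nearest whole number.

The overall multiplier applied was 1.34 × 0.465 = 0.6231.
So the original subscriber count was 2,597 ÷ 0.6231 ≈ 4,168.

4,168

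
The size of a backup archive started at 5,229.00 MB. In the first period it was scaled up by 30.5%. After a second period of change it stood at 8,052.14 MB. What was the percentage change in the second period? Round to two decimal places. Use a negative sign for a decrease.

18.00%

After the first period: 5,229.00 × 1.305 = 6823.845.
Second-period multiplier: 8,052.14 ÷ 6823.845 ≈ 1.18.
That is a change of 18.00%.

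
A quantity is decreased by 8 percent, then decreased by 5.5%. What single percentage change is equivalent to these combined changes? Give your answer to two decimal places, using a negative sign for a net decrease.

An 8% decrease multiplies by 0.92.
Then a 5.5% decrease: 0.92 × 0.945 = 0.8694.
Overall factor 0.8694, i.e. -13.06%.

-13.06%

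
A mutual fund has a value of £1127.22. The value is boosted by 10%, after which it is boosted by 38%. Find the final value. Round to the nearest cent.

£1711.12

Apply the 10% increase: £1127.22 × 1.1 = £1239.942.
38% increase: £1239.942 × 1.38 = £1711.11996 ≈ £1711.12.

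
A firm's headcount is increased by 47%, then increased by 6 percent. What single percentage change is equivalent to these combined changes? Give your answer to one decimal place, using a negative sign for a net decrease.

55.8%

The combined multiplier is 1.47 × 1.06 = 1.5582.
That corresponds to an increase of 55.8%.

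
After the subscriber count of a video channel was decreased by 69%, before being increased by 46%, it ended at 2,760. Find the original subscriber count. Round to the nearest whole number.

The overall multiplier applied was 0.31 × 1.46 = 0.4526.
So the original subscriber count was 2,760 ÷ 0.4526 ≈ 6,098.

6,098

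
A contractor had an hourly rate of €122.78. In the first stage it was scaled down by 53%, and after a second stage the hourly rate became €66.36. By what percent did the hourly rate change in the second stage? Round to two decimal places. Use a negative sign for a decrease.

15.00%

After the first stage: €122.78 × 0.47 = €57.7066.
Second-stage multiplier: €66.36 ÷ €57.7066 ≈ 1.149955.
That is a change of 15.00%.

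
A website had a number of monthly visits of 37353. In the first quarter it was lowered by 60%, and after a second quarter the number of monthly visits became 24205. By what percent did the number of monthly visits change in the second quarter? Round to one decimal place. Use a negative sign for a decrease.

After the first quarter: 37353 × 0.4 = 14941.2.
Second-quarter multiplier: 24205 ÷ 14941.2 ≈ 1.62002.
That is a change of 62.0%.

62.0%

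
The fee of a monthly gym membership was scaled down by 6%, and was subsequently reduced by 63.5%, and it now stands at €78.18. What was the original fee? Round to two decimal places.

Undoing the 63.5% decrease: €78.18 ÷ 0.365 ≈ €214.191781.
Undoing the 6% decrease: €214.191781 ÷ 0.94 ≈ €227.86.

€227.86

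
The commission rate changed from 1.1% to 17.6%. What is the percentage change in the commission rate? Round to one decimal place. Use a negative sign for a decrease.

The change is 17.6 − 1.1 = 16.5 percentage points.
Relative to the original 1.1%, that is 16.5 ÷ 1.1 = 1500.0%.

1500.0%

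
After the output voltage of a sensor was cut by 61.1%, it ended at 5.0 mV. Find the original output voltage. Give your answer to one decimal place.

12.9 mV

The overall multiplier applied was 0.389.
So the original output voltage was 5.0 ÷ 0.389 ≈ 12.9 mV.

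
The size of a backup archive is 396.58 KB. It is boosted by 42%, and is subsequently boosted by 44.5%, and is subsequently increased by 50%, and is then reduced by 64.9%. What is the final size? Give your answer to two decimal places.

After the 42% increase: 396.58 × 1.42 = 563.1436.
After the 44.5% increase: 563.1436 × 1.445 = 813.742502.
50% increase: 813.742502 × 1.5 = 1220.613753.
After the 64.9% decrease: 1220.613753 × 0.351 = 428.435427303 ≈ 428.44.

428.44 KB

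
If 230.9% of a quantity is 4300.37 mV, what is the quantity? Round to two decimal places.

1862.44 mV

4300.37 mV ÷ 2.309 ≈ 1862.44 mV.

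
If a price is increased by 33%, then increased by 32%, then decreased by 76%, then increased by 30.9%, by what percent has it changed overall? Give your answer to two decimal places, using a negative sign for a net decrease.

A 33% increase multiplies by 1.33.
Then a 32% increase: 1.33 × 1.32 = 1.7556.
Then a 76% decrease: 1.7556 × 0.24 = 0.421344.
Then a 30.9% increase: 0.421344 × 1.309 = 0.551539296.
Overall factor 0.551539296, i.e. -44.85%.

-44.85%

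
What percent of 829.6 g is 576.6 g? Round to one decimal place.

576.6 g ÷ 829.6 g ≈ 69.5%.

69.5%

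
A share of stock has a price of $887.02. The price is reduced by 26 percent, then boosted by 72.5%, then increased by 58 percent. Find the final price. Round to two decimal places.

Apply the 26% decrease: $887.02 × 0.74 = $656.3948.
After the 72.5% increase: $656.3948 × 1.725 = $1132.28103.
58% increase: $1132.28103 × 1.58 = $1789.0040274 ≈ $1789.00.

$1789.00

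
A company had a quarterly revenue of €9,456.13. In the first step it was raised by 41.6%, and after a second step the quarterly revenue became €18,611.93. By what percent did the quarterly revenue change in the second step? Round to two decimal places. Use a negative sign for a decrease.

39.00%

After the first step: €9,456.13 × 1.416 = €13389.88008.
Second-step multiplier: €18,611.93 ÷ €13389.88008 ≈ 1.39.
That is a change of 39.00%.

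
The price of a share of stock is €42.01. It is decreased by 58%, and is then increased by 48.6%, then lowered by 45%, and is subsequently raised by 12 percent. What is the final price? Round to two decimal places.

Apply the 58% decrease: €42.01 × 0.42 = €17.6442.
After the 48.6% increase: €17.6442 × 1.486 = €26.2192812.
After the 45% decrease: €26.2192812 × 0.55 = €14.42060466.
Apply the 12% increase: €14.42060466 × 1.12 = €16.1510772192 ≈ €16.15.

€16.15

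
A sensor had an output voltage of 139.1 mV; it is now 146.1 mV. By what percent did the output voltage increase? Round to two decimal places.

5.03%

Change: 146.1 − 139.1 = 7.0.
Relative to the original: 7.0 ÷ 139.1 ≈ 5.03%.
So the output voltage increased by 5.03%.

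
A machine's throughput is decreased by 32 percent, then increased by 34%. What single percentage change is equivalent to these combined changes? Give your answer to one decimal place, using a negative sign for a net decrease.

-8.9%

A 32% decrease multiplies by 0.68.
Then a 34% increase: 0.68 × 1.34 = 0.9112.
Overall factor 0.9112, i.e. -8.9%.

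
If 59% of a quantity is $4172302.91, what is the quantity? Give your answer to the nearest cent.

$4172302.91 ÷ 0.59 ≈ $7071699.85.

$7071699.85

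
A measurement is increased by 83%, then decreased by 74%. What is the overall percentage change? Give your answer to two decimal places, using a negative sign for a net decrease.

-52.42%

An 83% increase multiplies by 1.83.
Then a 74% decrease: 1.83 × 0.26 = 0.4758.
Overall factor 0.4758, i.e. -52.42%.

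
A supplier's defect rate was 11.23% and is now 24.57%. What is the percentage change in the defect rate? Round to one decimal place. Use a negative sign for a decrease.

The change is 24.57 − 11.23 = 13.34 percentage points.
Relative to the original 11.23%, that is 13.34 ÷ 11.23 ≈ 118.8%.

118.8%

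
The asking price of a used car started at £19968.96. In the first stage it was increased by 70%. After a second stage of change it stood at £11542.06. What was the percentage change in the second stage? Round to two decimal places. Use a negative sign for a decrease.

-66.00%

After the first stage: £19968.96 × 1.7 = £33947.232.
Second-stage multiplier: £11542.06 ÷ £33947.232 ≈ 0.34.
That is a change of -66.00%.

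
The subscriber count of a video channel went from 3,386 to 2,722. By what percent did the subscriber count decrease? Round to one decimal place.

Change: 2,722 − 3,386 = -664.
Relative to the original: -664 ÷ 3,386 ≈ -19.6%.
So the subscriber count decreased by 19.6%.

19.6%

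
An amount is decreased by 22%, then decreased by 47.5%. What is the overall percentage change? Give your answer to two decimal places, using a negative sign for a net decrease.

-59.05%

A 22% decrease multiplies by 0.78.
Then a 47.5% decrease: 0.78 × 0.525 = 0.4095.
Overall factor 0.4095, i.e. -59.05%.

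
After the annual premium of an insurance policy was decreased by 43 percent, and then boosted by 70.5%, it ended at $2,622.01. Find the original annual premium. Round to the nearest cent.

Undoing the 70.5% increase: $2,622.01 ÷ 1.705 ≈ $1537.835777.
Undoing the 43% decrease: $1537.835777 ÷ 0.57 ≈ $2,697.96.

$2,697.96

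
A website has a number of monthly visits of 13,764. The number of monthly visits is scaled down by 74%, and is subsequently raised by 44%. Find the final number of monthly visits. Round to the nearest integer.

74% decrease: 13,764 × 0.26 = 3578.64.
After the 44% increase: 3578.64 × 1.44 = 5153.2416 ≈ 5,153.

5,153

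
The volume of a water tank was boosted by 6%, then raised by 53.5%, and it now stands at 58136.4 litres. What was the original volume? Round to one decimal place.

The overall multiplier applied was 1.06 × 1.535 = 1.6271.
So the original volume was 58136.4 ÷ 1.6271 ≈ 35730.1 litres.

35730.1 litres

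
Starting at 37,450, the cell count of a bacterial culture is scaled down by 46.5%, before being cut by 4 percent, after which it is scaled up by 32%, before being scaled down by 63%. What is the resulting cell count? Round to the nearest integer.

9,394

Each change multiplies by a factor: 0.535 × 0.96 × 1.32 × 0.37 = 0.25084224.
37,450 × 0.25084224 = 9394.041888 ≈ 9,394.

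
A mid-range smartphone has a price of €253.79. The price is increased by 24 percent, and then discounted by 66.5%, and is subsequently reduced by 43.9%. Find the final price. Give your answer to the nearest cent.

After the 24% increase: €253.79 × 1.24 = €314.6996.
66.5% decrease: €314.6996 × 0.335 = €105.424366.
Apply the 43.9% decrease: €105.424366 × 0.561 = €59.143069326 ≈ €59.14.

€59.14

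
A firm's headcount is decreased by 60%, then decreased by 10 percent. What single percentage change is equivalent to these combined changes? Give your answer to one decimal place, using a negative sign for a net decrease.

A 60% decrease multiplies by 0.4.
Then a 10% decrease: 0.4 × 0.9 = 0.36.
Overall factor 0.36, i.e. -64.0%.

-64.0%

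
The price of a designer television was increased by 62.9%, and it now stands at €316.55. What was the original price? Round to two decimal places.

€194.32

The overall multiplier applied was 1.629.
So the original price was €316.55 ÷ 1.629 ≈ €194.32.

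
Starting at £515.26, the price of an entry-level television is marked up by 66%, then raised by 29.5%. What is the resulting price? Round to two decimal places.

£1107.65

Apply the 66% increase: £515.26 × 1.66 = £855.3316.
29.5% increase: £855.3316 × 1.295 = £1107.654422 ≈ £1107.65.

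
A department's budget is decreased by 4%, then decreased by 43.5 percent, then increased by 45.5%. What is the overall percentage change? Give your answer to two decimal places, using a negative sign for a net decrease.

The combined multiplier is 0.96 × 0.565 × 1.455 = 0.789192.
That corresponds to a decrease of 21.08%.

-21.08%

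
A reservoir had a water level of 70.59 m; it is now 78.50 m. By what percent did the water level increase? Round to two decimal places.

11.21%

Change: 78.50 − 70.59 = 7.91.
Relative to the original: 7.91 ÷ 70.59 ≈ 11.21%.
So the water level increased by 11.21%.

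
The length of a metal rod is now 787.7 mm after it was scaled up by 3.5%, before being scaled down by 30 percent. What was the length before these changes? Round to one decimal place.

1,087.2 mm

The overall multiplier applied was 1.035 × 0.7 = 0.7245.
So the original length was 787.7 ÷ 0.7245 ≈ 1,087.2 mm.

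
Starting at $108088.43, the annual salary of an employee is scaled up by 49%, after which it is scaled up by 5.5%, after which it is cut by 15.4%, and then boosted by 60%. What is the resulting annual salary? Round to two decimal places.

After the 49% increase: $108088.43 × 1.49 = $161051.7607.
5.5% increase: $161051.7607 × 1.055 = $169909.6075385.
After the 15.4% decrease: $169909.6075385 × 0.846 = $143743.527977571.
60% increase: $143743.527977571 × 1.6 = $229989.6447641136 ≈ $229989.64.

$229989.64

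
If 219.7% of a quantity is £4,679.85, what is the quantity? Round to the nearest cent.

£4,679.85 ÷ 2.197 ≈ £2,130.11.

£2,130.11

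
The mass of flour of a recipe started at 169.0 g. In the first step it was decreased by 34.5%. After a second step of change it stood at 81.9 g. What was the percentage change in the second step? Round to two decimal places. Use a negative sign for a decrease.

After the first step: 169.0 × 0.655 = 110.695.
Second-step multiplier: 81.9 ÷ 110.695 ≈ 0.739871.
That is a change of -26.01%.

-26.01%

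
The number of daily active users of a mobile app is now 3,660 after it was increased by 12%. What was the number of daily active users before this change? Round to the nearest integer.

The overall multiplier applied was 1.12.
So the original number of daily active users was 3,660 ÷ 1.12 ≈ 3,268.

3,268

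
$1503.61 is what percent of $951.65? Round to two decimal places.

$1503.61 ÷ $951.65 ≈ 158.00%.

158.00%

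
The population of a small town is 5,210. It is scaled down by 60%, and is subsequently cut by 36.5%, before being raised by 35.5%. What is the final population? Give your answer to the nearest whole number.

Each change multiplies by a factor: 0.4 × 0.635 × 1.355 = 0.34417.
5,210 × 0.34417 = 1793.1257 ≈ 1,793.

1,793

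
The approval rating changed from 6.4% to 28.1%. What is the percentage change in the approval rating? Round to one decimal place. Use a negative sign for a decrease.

339.1%

The change is 28.1 − 6.4 = 21.7 percentage points.
Relative to the original 6.4%, that is 21.7 ÷ 6.4 ≈ 339.1%.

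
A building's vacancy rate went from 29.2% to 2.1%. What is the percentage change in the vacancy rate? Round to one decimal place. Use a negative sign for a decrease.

The change is 2.1 − 29.2 = -27.1 percentage points.
Relative to the original 29.2%, that is -27.1 ÷ 29.2 ≈ -92.8%.

-92.8%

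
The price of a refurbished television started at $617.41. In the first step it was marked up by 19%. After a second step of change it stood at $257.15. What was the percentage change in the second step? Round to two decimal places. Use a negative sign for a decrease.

-65.00%

After the first step: $617.41 × 1.19 = $734.7179.
Second-step multiplier: $257.15 ÷ $734.7179 ≈ 0.349998.
That is a change of -65.00%.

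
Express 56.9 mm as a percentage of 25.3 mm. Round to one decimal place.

56.9 mm ÷ 25.3 mm ≈ 224.9%.

224.9%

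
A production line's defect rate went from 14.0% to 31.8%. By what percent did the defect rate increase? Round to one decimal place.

127.1%

The change is 31.8 − 14.0 = 17.8 percentage points.
Relative to the original 14.0%, that is 17.8 ÷ 14.0 ≈ 127.1%.
So the defect rate rose by 127.1%.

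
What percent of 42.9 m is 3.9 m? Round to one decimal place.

3.9 m ÷ 42.9 m ≈ 9.1%.

9.1%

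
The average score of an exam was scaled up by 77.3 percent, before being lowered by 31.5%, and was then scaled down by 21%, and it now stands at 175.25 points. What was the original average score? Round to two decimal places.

182.66 points

The overall multiplier applied was 1.773 × 0.685 × 0.79 = 0.95945895.
So the original average score was 175.25 ÷ 0.95945895 ≈ 182.66 points.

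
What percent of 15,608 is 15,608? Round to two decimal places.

15,608 ÷ 15,608 = 100.00%.

100.00%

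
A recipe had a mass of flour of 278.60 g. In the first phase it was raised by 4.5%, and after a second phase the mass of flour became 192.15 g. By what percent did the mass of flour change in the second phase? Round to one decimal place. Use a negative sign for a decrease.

After the first phase: 278.60 × 1.045 = 291.137.
Second-phase multiplier: 192.15 ÷ 291.137 ≈ 0.66.
That is a change of -34.0%.

-34.0%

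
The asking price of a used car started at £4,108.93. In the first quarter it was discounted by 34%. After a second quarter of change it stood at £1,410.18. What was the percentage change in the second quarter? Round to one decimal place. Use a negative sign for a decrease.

After the first quarter: £4,108.93 × 0.66 = £2711.8938.
Second-quarter multiplier: £1,410.18 ÷ £2711.8938 ≈ 0.52.
That is a change of -48.0%.

-48.0%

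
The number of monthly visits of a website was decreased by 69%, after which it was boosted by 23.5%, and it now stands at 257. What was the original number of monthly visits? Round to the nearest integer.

The overall multiplier applied was 0.31 × 1.235 = 0.38285.
So the original number of monthly visits was 257 ÷ 0.38285 ≈ 671.

671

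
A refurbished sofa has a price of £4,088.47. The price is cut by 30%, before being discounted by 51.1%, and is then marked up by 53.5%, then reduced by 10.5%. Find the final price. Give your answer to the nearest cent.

£1,922.65

After the 30% decrease: £4,088.47 × 0.7 = £2861.929.
After the 51.1% decrease: £2861.929 × 0.489 = £1399.483281.
Apply the 53.5% increase: £1399.483281 × 1.535 = £2148.206836335.
Apply the 10.5% decrease: £2148.206836335 × 0.895 = £1922.645118519825 ≈ £1,922.65.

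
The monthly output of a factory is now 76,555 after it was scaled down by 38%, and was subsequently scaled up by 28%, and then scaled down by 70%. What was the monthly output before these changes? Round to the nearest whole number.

321,552

The overall multiplier applied was 0.62 × 1.28 × 0.3 = 0.23808.
So the original monthly output was 76,555 ÷ 0.23808 ≈ 321,552.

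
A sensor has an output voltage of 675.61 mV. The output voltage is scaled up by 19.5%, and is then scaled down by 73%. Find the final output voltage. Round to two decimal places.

217.99 mV

Each change multiplies by a factor: 1.195 × 0.27 = 0.32265.
675.61 × 0.32265 = 217.9855665 ≈ 217.99.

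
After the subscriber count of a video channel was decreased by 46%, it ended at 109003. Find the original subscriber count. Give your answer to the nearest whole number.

201857

The overall multiplier applied was 0.54.
So the original subscriber count was 109003 ÷ 0.54 ≈ 201857.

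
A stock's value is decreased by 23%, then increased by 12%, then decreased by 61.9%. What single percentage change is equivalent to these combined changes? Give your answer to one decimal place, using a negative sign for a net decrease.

-67.1%

A 23% decrease multiplies by 0.77.
Then a 12% increase: 0.77 × 1.12 = 0.8624.
Then a 61.9% decrease: 0.8624 × 0.381 = 0.3285744.
Overall factor 0.3285744, i.e. -67.1%.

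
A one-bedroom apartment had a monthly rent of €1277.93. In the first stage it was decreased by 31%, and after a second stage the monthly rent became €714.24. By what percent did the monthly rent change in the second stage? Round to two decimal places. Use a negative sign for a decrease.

After the first stage: €1277.93 × 0.69 = €881.7717.
Second-stage multiplier: €714.24 ÷ €881.7717 ≈ 0.810006.
That is a change of -19.00%.

-19.00%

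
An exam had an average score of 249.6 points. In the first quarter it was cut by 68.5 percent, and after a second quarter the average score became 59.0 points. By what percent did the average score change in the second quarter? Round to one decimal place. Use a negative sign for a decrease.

-25.0%

After the first quarter: 249.6 × 0.315 = 78.624.
Second-quarter multiplier: 59.0 ÷ 78.624 ≈ 0.75041.
That is a change of -25.0%.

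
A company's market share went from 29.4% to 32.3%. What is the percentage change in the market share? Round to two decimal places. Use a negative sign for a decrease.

The change is 32.3 − 29.4 = 2.9 percentage points.
Relative to the original 29.4%, that is 2.9 ÷ 29.4 ≈ 9.86%.

9.86%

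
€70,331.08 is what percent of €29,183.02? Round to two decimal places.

241.00%

€70,331.08 ÷ €29,183.02 ≈ 241.00%.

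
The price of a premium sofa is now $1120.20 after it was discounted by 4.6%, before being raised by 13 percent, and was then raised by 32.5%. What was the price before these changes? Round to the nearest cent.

Undoing the 32.5% increase: $1120.20 ÷ 1.325 ≈ $845.433962.
Undoing the 13% increase: $845.433962 ÷ 1.13 ≈ $748.171648.
Undoing the 4.6% decrease: $748.171648 ÷ 0.954 ≈ $784.25.

$784.25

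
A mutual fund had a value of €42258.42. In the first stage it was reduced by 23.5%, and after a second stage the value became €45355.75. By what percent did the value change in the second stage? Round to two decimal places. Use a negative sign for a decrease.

After the first stage: €42258.42 × 0.765 = €32327.6913.
Second-stage multiplier: €45355.75 ÷ €32327.6913 ≈ 1.403.
That is a change of 40.30%.

40.30%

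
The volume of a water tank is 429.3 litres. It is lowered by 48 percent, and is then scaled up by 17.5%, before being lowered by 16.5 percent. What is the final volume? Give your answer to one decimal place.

Each change multiplies by a factor: 0.52 × 1.175 × 0.835 = 0.510185.
429.3 × 0.510185 = 219.0224205 ≈ 219.0.

219.0 litres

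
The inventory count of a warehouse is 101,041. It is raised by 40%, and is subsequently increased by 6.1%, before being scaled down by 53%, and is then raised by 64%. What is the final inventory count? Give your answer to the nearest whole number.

115,687

Each change multiplies by a factor: 1.4 × 1.061 × 0.47 × 1.64 = 1.14494632.
101,041 × 1.14494632 = 115686.52111912 ≈ 115,687.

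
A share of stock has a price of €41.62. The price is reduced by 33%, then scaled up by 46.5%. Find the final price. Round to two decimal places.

Apply the 33% decrease: €41.62 × 0.67 = €27.8854.
Apply the 46.5% increase: €27.8854 × 1.465 = €40.852111 ≈ €40.85.

€40.85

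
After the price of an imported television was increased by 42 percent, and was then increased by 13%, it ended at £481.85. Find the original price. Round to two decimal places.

£300.29

The overall multiplier applied was 1.42 × 1.13 = 1.6046.
So the original price was £481.85 ÷ 1.6046 ≈ £300.29.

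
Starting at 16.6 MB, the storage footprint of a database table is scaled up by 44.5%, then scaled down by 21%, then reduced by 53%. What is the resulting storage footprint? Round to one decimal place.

8.9 MB

After the 44.5% increase: 16.6 × 1.445 = 23.987.
21% decrease: 23.987 × 0.79 = 18.94973.
53% decrease: 18.94973 × 0.47 = 8.9063731 ≈ 8.9.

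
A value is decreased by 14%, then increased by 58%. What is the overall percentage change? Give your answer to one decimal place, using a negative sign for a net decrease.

35.9%

The combined multiplier is 0.86 × 1.58 = 1.3588.
That corresponds to an increase of 35.9%.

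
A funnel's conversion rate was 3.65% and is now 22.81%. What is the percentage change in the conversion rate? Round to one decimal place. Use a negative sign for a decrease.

The change is 22.81 − 3.65 = 19.16 percentage points.
Relative to the original 3.65%, that is 19.16 ÷ 3.65 ≈ 524.9%.

524.9%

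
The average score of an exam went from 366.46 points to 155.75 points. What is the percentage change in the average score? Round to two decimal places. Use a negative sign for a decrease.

-57.50%

Change: 155.75 − 366.46 = -210.71.
Relative to the original: -210.71 ÷ 366.46 ≈ -57.50%.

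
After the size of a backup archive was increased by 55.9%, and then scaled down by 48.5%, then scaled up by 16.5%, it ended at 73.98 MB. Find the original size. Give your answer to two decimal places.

79.09 MB

Undoing the 16.5% increase: 73.98 ÷ 1.165 ≈ 63.502146.
Undoing the 48.5% decrease: 63.502146 ÷ 0.515 ≈ 123.305138.
Undoing the 55.9% increase: 123.305138 ÷ 1.559 ≈ 79.09 MB.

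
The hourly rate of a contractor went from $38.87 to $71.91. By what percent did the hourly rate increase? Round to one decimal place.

Change: $71.91 − $38.87 = $33.04.
Relative to the original: $33.04 ÷ $38.87 ≈ 85.0%.
So the hourly rate increased by 85.0%.

85.0%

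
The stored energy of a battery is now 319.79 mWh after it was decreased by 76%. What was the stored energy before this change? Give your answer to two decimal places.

1332.46 mWh

The overall multiplier applied was 0.24.
So the original stored energy was 319.79 ÷ 0.24 ≈ 1332.46 mWh.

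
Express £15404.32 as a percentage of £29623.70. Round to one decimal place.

£15404.32 ÷ £29623.70 ≈ 52.0%.

52.0%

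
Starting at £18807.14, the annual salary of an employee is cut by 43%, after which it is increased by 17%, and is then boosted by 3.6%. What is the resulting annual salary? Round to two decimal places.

Each change multiplies by a factor: 0.57 × 1.17 × 1.036 = 0.6909084.
£18807.14 × 0.6909084 = £12994.011005976 ≈ £12994.01.

£12994.01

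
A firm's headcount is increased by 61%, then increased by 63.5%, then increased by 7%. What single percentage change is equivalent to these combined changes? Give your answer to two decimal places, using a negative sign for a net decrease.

A 61% increase multiplies by 1.61.
Then a 63.5% increase: 1.61 × 1.635 = 2.63235.
Then a 7% increase: 2.63235 × 1.07 = 2.8166145.
Overall factor 2.8166145, i.e. 181.66%.

181.66%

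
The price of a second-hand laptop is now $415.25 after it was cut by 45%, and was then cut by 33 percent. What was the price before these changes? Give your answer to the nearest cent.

$1,126.87

The overall multiplier applied was 0.55 × 0.67 = 0.3685.
So the original price was $415.25 ÷ 0.3685 ≈ $1,126.87.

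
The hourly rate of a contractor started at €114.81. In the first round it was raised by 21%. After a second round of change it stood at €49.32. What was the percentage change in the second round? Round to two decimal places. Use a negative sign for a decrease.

After the first round: €114.81 × 1.21 = €138.9201.
Second-round multiplier: €49.32 ÷ €138.9201 ≈ 0.355024.
That is a change of -64.50%.

-64.50%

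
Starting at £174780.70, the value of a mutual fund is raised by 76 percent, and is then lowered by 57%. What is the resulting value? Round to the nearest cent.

Each change multiplies by a factor: 1.76 × 0.43 = 0.7568.
£174780.70 × 0.7568 = £132274.03376 ≈ £132274.03.

£132274.03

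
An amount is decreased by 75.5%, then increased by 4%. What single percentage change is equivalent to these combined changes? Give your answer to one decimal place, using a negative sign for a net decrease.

A 75.5% decrease multiplies by 0.245.
Then a 4% increase: 0.245 × 1.04 = 0.2548.
Overall factor 0.2548, i.e. -74.5%.

-74.5%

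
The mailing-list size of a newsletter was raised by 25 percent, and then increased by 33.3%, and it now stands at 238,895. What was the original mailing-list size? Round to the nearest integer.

143,373

Undoing the 33.3% increase: 238,895 ÷ 1.333 ≈ 179216.054014.
Undoing the 25% increase: 179216.054014 ÷ 1.25 ≈ 143,373.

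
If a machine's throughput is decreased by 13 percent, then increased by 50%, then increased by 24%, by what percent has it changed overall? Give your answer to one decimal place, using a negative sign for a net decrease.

61.8%

The combined multiplier is 0.87 × 1.5 × 1.24 = 1.6182.
That corresponds to an increase of 61.8%.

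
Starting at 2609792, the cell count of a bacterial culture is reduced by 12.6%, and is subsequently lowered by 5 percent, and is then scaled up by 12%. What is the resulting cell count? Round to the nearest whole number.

2426940

12.6% decrease: 2609792 × 0.874 = 2280958.208.
Apply the 5% decrease: 2280958.208 × 0.95 = 2166910.2976.
12% increase: 2166910.2976 × 1.12 = 2426939.533312 ≈ 2426940.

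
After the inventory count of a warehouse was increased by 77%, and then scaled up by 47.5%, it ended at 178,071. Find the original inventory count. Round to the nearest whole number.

68,207

The overall multiplier applied was 1.77 × 1.475 = 2.61075.
So the original inventory count was 178,071 ÷ 2.61075 ≈ 68,207.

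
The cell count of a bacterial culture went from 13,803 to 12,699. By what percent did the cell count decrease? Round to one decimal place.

8.0%

Change: 12,699 − 13,803 = -1,104.
Relative to the original: -1,104 ÷ 13,803 ≈ -8.0%.
So the cell count decreased by 8.0%.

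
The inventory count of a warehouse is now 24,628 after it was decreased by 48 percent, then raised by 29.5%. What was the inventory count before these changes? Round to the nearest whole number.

36,573

The overall multiplier applied was 0.52 × 1.295 = 0.6734.
So the original inventory count was 24,628 ÷ 0.6734 ≈ 36,573.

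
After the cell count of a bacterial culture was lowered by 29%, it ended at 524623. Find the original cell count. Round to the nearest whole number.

738906

The overall multiplier applied was 0.71.
So the original cell count was 524623 ÷ 0.71 ≈ 738906.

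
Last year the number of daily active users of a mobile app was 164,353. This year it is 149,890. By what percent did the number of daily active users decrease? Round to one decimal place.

8.8%

Change: 149,890 − 164,353 = -14,463.
Relative to the original: -14,463 ÷ 164,353 ≈ -8.8%.
So the number of daily active users decreased by 8.8%.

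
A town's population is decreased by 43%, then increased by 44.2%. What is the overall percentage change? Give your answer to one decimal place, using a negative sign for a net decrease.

-17.8%

A 43% decrease multiplies by 0.57.
Then a 44.2% increase: 0.57 × 1.442 = 0.82194.
Overall factor 0.82194, i.e. -17.8%.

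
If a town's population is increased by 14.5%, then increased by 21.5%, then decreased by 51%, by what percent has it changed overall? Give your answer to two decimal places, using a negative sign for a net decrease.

-31.83%

A 14.5% increase multiplies by 1.145.
Then a 21.5% increase: 1.145 × 1.215 = 1.391175.
Then a 51% decrease: 1.391175 × 0.49 = 0.68167575.
Overall factor 0.68167575, i.e. -31.83%.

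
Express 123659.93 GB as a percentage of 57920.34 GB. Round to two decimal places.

213.50%

123659.93 GB ÷ 57920.34 GB ≈ 213.50%.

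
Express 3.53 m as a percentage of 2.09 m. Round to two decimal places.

3.53 m ÷ 2.09 m ≈ 168.90%.

168.90%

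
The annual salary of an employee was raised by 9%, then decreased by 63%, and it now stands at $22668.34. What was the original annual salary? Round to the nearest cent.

$56207.14

The overall multiplier applied was 1.09 × 0.37 = 0.4033.
So the original annual salary was $22668.34 ÷ 0.4033 ≈ $56207.14.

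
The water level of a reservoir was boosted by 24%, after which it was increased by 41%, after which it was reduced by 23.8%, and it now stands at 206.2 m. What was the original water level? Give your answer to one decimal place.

154.8 m

Undoing the 23.8% decrease: 206.2 ÷ 0.762 ≈ 270.603675.
Undoing the 41% increase: 270.603675 ÷ 1.41 = 191.9175.
Undoing the 24% increase: 191.9175 ÷ 1.24 ≈ 154.8 m.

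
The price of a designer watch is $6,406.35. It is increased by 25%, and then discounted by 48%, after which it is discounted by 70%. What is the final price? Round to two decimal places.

After the 25% increase: $6,406.35 × 1.25 = $8007.9375.
48% decrease: $8007.9375 × 0.52 = $4164.1275.
Apply the 70% decrease: $4164.1275 × 0.3 = $1249.23825 ≈ $1,249.24.

$1,249.24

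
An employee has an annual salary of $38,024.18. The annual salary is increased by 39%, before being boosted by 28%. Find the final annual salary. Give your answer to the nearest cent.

$67,652.62

Each change multiplies by a factor: 1.39 × 1.28 = 1.7792.
$38,024.18 × 1.7792 = $67652.621056 ≈ $67,652.62.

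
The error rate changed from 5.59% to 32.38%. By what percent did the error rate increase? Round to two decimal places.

The change is 32.38 − 5.59 = 26.79 percentage points.
Relative to the original 5.59%, that is 26.79 ÷ 5.59 ≈ 479.25%.
So the error rate rose by 479.25%.

479.25%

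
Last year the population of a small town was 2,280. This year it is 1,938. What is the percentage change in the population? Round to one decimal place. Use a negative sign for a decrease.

Change: 1,938 − 2,280 = -342.
Relative to the original: -342 ÷ 2,280 = -15.0%.

-15.0%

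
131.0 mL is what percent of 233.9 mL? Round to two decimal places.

56.01%

131.0 mL ÷ 233.9 mL ≈ 56.01%.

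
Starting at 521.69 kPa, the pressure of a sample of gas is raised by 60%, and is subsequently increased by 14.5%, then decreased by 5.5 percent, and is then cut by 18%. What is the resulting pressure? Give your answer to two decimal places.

740.60 kPa

Apply the 60% increase: 521.69 × 1.6 = 834.704.
After the 14.5% increase: 834.704 × 1.145 = 955.73608.
Apply the 5.5% decrease: 955.73608 × 0.945 = 903.1705956.
Apply the 18% decrease: 903.1705956 × 0.82 = 740.599888392 ≈ 740.60.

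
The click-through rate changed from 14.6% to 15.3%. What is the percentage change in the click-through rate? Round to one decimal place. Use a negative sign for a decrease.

4.8%

The change is 15.3 − 14.6 = 0.7 percentage points.
Relative to the original 14.6%, that is 0.7 ÷ 14.6 ≈ 4.8%.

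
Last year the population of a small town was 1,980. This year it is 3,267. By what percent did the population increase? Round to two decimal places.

Change: 3,267 − 1,980 = 1,287.
Relative to the original: 1,287 ÷ 1,980 = 65.00%.
So the population increased by 65.00%.

65.00%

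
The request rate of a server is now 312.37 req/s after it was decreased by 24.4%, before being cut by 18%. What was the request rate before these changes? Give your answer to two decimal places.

503.89 req/s

The overall multiplier applied was 0.756 × 0.82 = 0.61992.
So the original request rate was 312.37 ÷ 0.61992 ≈ 503.89 req/s.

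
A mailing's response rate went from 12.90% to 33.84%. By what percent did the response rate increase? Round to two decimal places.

The change is 33.84 − 12.90 = 20.94 percentage points.
Relative to the original 12.90%, that is 20.94 ÷ 12.90 ≈ 162.33%.
So the response rate rose by 162.33%.

162.33%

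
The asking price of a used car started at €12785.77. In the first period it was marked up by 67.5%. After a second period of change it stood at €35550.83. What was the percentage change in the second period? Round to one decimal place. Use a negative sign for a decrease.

66.0%

After the first period: €12785.77 × 1.675 = €21416.16475.
Second-period multiplier: €35550.83 ÷ €21416.16475 ≈ 1.66.
That is a change of 66.0%.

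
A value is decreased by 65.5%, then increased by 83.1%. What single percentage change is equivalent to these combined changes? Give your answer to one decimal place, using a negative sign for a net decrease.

A 65.5% decrease multiplies by 0.345.
Then an 83.1% increase: 0.345 × 1.831 = 0.631695.
Overall factor 0.631695, i.e. -36.8%.

-36.8%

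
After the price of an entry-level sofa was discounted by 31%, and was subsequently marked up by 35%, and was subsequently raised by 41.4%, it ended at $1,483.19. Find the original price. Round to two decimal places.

$1,126.07

Undoing the 41.4% increase: $1,483.19 ÷ 1.414 ≈ $1048.932107.
Undoing the 35% increase: $1048.932107 ÷ 1.35 ≈ $776.986746.
Undoing the 31% decrease: $776.986746 ÷ 0.69 ≈ $1,126.07.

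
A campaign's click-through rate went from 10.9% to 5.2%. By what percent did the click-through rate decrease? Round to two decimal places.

52.29%

The change is 5.2 − 10.9 = -5.7 percentage points.
Relative to the original 10.9%, that is -5.7 ÷ 10.9 ≈ -52.29%.
So the click-through rate fell by 52.29%.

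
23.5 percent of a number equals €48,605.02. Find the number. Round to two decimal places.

€206,829.87

€48,605.02 ÷ 0.235 ≈ €206,829.87.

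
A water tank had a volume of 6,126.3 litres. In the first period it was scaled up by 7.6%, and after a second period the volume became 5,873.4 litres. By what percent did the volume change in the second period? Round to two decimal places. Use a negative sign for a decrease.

After the first period: 6,126.3 × 1.076 = 6591.8988.
Second-period multiplier: 5,873.4 ÷ 6591.8988 ≈ 0.891003.
That is a change of -10.90%.

-10.90%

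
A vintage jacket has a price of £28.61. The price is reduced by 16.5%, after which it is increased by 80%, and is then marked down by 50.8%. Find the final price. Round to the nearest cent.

16.5% decrease: £28.61 × 0.835 = £23.88935.
80% increase: £23.88935 × 1.8 = £43.00083.
50.8% decrease: £43.00083 × 0.492 = £21.15640836 ≈ £21.16.

£21.16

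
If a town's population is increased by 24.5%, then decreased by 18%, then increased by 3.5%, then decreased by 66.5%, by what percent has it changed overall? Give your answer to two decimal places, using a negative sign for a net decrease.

-64.60%

The combined multiplier is 1.245 × 0.82 × 1.035 × 0.335 = 0.3539715525.
That corresponds to a decrease of 64.60%.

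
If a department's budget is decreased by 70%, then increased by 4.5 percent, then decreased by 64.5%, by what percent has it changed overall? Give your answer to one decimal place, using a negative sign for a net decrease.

-88.9%

The combined multiplier is 0.3 × 1.045 × 0.355 = 0.1112925.
That corresponds to a decrease of 88.9%.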